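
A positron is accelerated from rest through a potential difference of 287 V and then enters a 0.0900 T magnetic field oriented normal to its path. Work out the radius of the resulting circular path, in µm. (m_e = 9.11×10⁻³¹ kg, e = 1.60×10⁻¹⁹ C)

r ≈ 635 µm

The kinetic energy gained is K = qV = (1×1.60×10^-19)(287) = 4.59×10^-17 J.
v = √(2K/m) = 1.00×10^7 m/s.
r = mv/(qB) = (9.11×10^-31)(1.00×10^7) / [(1×1.60×10^-19)(0.0900)] = 6.35×10^-4 m.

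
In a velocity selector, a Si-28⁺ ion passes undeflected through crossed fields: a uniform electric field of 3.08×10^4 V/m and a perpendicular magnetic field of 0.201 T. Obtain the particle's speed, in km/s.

For zero net force, qE = qvB, so v = E/B.
v = (3.08×10^4) / (0.201) = 1.53×10^5 m/s.

v ≈ 153 km/s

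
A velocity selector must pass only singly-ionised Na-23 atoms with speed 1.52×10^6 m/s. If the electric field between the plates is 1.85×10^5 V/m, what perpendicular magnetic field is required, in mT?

qE = qvB ⇒ B = E/v = (1.85×10^5) / (1.52×10^6) = 0.122 T.

B ≈ 122 mT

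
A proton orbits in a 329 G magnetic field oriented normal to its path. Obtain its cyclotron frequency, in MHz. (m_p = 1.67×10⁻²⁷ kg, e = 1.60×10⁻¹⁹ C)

f ≈ 0.502 MHz

f = qB/(2πm) = (1×1.60×10^-19)(0.0329) / [2π(1.67×10^-27)] = 5.02×10^5 Hz.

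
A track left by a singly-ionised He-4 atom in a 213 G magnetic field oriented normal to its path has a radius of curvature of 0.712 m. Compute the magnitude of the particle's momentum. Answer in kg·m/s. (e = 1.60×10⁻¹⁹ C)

Since qvB = mv²/r, the momentum p = mv = qBr.
p = (1×1.60×10^-19)(0.0213)(0.712) = 2.43×10^-21 kg·m/s.

p ≈ 2.43×10^-21 kg·m/s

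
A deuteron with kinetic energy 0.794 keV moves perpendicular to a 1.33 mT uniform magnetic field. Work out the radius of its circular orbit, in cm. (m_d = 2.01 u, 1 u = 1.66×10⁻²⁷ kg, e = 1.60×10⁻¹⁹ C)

Convert the energy: K = 0.794 keV = 1.27×10^-16 J.
v = √(2K/m) = √(2·1.27×10^-16/3.34×10^-27) = 2.76×10^5 m/s.
r = mv/(qB) = (3.34×10^-27)(2.76×10^5) / [(1×1.60×10^-19)(1.33×10^-3)] = 4.33 m.

r ≈ 433 cm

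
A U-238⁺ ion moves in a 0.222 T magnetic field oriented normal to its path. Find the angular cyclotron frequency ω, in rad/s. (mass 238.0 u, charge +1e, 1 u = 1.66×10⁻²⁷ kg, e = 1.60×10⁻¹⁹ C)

ω = qB/m = (1×1.60×10^-19)(0.222) / (3.95×10^-25) = 8.99×10^4 rad/s.

ω ≈ 8.99×10^4 rad/s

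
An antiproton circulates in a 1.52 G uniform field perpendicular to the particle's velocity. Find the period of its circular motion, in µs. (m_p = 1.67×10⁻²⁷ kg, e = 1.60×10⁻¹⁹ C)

T ≈ 431 µs

The cyclotron period is independent of speed: T = 2πm/(qB).
T = 2π(1.67×10^-27) / [(1×1.60×10^-19)(1.52×10^-4)] = 4.31×10^-4 s.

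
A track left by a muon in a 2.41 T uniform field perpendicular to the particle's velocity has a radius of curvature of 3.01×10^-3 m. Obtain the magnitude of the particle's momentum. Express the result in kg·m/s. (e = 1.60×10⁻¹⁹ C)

Since qvB = mv²/r, the momentum p = mv = qBr.
p = (1×1.60×10^-19)(2.41)(3.01×10^-3) = 1.16×10^-21 kg·m/s.

p ≈ 1.16×10^-21 kg·m/s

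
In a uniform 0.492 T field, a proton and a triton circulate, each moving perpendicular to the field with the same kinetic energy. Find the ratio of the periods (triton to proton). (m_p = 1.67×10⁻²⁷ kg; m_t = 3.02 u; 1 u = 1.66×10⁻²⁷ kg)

T = 2πm/(qB) is independent of speed, so T₂/T₁ = (m₂/q₂)/(m₁/q₁).
T_{triton}/T_{proton} = (5.01×10^-27/1e) / (1.67×10^-27/1e) = 3.00.

ratio ≈ 3.00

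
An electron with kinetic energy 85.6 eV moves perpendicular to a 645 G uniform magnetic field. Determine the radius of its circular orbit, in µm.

r ≈ 484 µm

Convert the energy: K = 85.6 eV = 1.37×10^-17 J.
v = √(2K/m) = √(2·1.37×10^-17/9.11×10^-31) = 5.48×10^6 m/s.
r = mv/(qB) = (9.11×10^-31)(5.48×10^6) / [(1×1.60×10^-19)(0.0645)] = 4.84×10^-4 m.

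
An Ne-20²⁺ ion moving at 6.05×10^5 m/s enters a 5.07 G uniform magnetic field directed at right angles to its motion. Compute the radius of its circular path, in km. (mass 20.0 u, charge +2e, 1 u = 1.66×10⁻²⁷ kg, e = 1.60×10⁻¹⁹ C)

r ≈ 0.124 km

The magnetic force provides the centripetal force: qvB = mv²/r, so r = mv/(qB).
r = (3.32×10^-26 kg)(6.05×10^5 m/s) / [(2×1.60×10^-19 C)(5.07×10^-4 T)] = 124 m.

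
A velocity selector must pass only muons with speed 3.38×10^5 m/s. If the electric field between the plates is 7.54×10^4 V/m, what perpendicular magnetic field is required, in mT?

B ≈ 223 mT

qE = qvB ⇒ B = E/v = (7.54×10^4) / (3.38×10^5) = 0.223 T.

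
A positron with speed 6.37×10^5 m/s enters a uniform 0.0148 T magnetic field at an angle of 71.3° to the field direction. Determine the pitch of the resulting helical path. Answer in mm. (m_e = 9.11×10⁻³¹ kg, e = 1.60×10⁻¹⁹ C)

The velocity component along B is v∥ = v cos71.3° = 2.04×10^5 m/s.
The cyclotron period T = 2πm/(qB) = 2.42×10^-9 s is set by m, q, B alone.
Pitch = v∥·T = (2.04×10^5)(2.42×10^-9) = 4.94×10^-4 m.

pitch ≈ 0.494 mm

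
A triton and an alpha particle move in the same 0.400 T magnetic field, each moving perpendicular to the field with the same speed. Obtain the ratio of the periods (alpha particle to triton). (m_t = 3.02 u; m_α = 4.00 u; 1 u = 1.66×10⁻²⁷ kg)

ratio ≈ 0.662

T = 2πm/(qB) is independent of speed, so T₂/T₁ = (m₂/q₂)/(m₁/q₁).
T_{alpha particle}/T_{triton} = (6.64×10^-27/2e) / (5.01×10^-27/1e) = 0.662.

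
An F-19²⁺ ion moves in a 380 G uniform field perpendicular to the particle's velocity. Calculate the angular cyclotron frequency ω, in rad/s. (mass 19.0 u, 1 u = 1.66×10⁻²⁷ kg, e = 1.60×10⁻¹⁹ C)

ω ≈ 3.86×10^5 rad/s

ω = qB/m = (2×1.60×10^-19)(0.0380) / (3.15×10^-26) = 3.86×10^5 rad/s.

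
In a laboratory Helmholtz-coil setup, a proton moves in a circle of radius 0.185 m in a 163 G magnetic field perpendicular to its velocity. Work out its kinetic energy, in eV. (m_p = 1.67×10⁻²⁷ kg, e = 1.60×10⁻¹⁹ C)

v = qBr/m = (1×1.60×10^-19)(0.0163)(0.185) / (1.67×10^-27) = 2.89×10^5 m/s.
K = ½mv² = 0.5·(1.67×10^-27)·(2.89×10^5)² = 6.97×10^-17 J = 436 eV.

K ≈ 436 eV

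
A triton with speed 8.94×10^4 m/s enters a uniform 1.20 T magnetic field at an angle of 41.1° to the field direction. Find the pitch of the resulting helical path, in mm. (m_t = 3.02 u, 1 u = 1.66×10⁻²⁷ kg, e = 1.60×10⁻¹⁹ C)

pitch ≈ 11.1 mm

The velocity component along B is v∥ = v cos41.1° = 6.74×10^4 m/s.
The cyclotron period T = 2πm/(qB) = 1.64×10^-7 s is set by m, q, B alone.
Pitch = v∥·T = (6.74×10^4)(1.64×10^-7) = 0.0111 m.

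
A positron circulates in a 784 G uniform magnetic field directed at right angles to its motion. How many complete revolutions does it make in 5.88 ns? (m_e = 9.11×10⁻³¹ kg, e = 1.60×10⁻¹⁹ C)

T = 2πm/(qB) = 2π(9.11×10^-31) / [(1×1.60×10^-19)(0.0784)] = 4.5631×10^-10 s.
N = t/T = 5.88×10^-9 / 4.5631×10^-10 ≈ 12.89, so 12 complete revolutions.

N = 12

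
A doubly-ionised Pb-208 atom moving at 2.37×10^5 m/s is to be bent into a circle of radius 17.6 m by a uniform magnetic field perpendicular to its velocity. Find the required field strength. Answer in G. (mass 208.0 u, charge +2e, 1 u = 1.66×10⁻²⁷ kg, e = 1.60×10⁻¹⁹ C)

B ≈ 145 G

qvB = mv²/r gives B = mv/(qr).
B = (3.45×10^-25)(2.37×10^5) / [(2×1.60×10^-19)(17.6)] = 0.0145 T.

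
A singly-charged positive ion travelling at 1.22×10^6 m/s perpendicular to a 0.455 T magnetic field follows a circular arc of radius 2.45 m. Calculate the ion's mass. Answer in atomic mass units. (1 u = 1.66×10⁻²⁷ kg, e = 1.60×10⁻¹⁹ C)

qvB = mv²/r ⇒ m = qBr/v.
m = (1×1.60×10^-19)(0.455)(2.45) / (1.22×10^6) = 1.46×10^-25 kg = 88.1 u.

m ≈ 88.1 u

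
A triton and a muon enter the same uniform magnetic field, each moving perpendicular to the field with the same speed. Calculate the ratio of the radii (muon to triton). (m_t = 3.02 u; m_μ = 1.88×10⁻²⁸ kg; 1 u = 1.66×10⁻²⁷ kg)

ratio ≈ 0.0375

r = mv/(qB) ⇒ at equal v, r ∝ m/q.
r_{muon}/r_{triton} = 0.0375.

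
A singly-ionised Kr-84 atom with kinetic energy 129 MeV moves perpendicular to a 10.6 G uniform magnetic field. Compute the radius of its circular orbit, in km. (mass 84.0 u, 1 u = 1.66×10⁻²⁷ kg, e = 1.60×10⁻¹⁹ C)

r ≈ 14.1 km

Convert the energy: K = 129 MeV = 2.06×10^-11 J.
v = √(2K/m) = √(2·2.06×10^-11/1.39×10^-25) = 1.72×10^7 m/s.
r = mv/(qB) = (1.39×10^-25)(1.72×10^7) / [(1×1.60×10^-19)(1.06×10^-3)] = 1.41×10^4 m.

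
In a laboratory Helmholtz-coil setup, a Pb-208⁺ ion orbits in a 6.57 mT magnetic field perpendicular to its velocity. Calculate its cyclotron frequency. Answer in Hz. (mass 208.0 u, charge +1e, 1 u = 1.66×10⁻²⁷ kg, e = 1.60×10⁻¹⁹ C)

f = qB/(2πm) = (1×1.60×10^-19)(6.57×10^-3) / [2π(3.45×10^-25)] = 485 Hz.

f ≈ 485 Hz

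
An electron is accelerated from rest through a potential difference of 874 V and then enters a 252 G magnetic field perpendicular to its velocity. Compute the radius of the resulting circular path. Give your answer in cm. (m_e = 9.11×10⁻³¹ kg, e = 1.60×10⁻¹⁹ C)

r ≈ 0.396 cm

The kinetic energy gained is K = qV = (1×1.60×10^-19)(874) = 1.40×10^-16 J.
v = √(2K/m) = 1.75×10^7 m/s.
r = mv/(qB) = (9.11×10^-31)(1.75×10^7) / [(1×1.60×10^-19)(0.0252)] = 3.96×10^-3 m.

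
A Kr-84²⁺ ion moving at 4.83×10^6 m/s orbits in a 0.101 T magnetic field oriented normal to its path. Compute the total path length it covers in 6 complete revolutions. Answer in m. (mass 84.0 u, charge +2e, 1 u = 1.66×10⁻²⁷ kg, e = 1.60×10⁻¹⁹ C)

r = mv/(qB) = 20.8 m, so one revolution covers 2πr = 131 m.
In 6 revolutions: L = 6·2πr = 786 m.

L ≈ 786 m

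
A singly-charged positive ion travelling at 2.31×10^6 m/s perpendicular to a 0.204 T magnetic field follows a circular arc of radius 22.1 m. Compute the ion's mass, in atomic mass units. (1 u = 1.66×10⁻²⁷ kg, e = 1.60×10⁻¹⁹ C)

qvB = mv²/r ⇒ m = qBr/v.
m = (1×1.60×10^-19)(0.204)(22.1) / (2.31×10^6) = 3.12×10^-25 kg = 188 u.

m ≈ 188 u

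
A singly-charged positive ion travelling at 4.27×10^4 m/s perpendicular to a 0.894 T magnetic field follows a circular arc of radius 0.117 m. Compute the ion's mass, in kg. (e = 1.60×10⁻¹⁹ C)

m ≈ 3.92×10^-25 kg

qvB = mv²/r ⇒ m = qBr/v.
m = (1×1.60×10^-19)(0.894)(0.117) / (4.27×10^4) = 3.92×10^-25 kg.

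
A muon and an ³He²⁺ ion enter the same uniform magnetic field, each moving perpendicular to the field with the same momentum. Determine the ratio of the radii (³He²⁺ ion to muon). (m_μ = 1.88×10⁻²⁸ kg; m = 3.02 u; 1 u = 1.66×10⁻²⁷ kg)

ratio ≈ 0.500

r = p/(qB) ⇒ at equal p, r ∝ 1/q.
r_{³He²⁺ ion}/r_{muon} = 0.500.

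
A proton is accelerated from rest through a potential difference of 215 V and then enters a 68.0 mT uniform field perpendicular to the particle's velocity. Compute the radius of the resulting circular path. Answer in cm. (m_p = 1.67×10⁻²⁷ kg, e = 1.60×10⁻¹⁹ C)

r ≈ 3.12 cm

The kinetic energy gained is K = qV = (1×1.60×10^-19)(215) = 3.44×10^-17 J.
v = √(2K/m) = 2.03×10^5 m/s.
r = mv/(qB) = (1.67×10^-27)(2.03×10^5) / [(1×1.60×10^-19)(0.0680)] = 0.0312 m.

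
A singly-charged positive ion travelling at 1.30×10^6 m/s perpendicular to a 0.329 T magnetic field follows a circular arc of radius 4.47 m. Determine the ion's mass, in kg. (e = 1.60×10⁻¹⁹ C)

qvB = mv²/r ⇒ m = qBr/v.
m = (1×1.60×10^-19)(0.329)(4.47) / (1.30×10^6) = 1.81×10^-25 kg.

m ≈ 1.81×10^-25 kg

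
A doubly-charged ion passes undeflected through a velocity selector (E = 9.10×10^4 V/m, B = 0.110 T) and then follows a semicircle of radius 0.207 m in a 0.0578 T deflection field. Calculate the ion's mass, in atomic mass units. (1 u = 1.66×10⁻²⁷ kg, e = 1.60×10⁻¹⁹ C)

m ≈ 2.79 u

v = E/B₁ = 8.27×10^5 m/s.
From r = mv/(qB₂), m = qB₂r/v = (2×1.60×10^-19)(0.0578)(0.207) / (8.27×10^5) = 4.63×10^-27 kg.
In atomic mass units: m = 4.63×10^-27 / 1.66×10^-27 = 2.79 u.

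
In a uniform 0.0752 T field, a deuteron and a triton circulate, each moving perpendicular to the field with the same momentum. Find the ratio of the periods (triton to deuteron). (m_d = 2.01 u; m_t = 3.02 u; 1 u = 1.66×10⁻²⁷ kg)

ratio ≈ 1.50

T = 2πm/(qB) is independent of speed, so T₂/T₁ = (m₂/q₂)/(m₁/q₁).
T_{triton}/T_{deuteron} = (5.01×10^-27/1e) / (3.34×10^-27/1e) = 1.50.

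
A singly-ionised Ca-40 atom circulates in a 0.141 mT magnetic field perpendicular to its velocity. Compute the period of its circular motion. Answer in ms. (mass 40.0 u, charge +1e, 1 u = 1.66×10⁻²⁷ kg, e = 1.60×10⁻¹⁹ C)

The cyclotron period is independent of speed: T = 2πm/(qB).
T = 2π(6.64×10^-26) / [(1×1.60×10^-19)(1.41×10^-4)] = 0.0185 s.

T ≈ 18.5 ms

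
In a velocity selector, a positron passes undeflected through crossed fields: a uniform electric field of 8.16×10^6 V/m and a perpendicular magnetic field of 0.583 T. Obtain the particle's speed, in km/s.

For zero net force, qE = qvB, so v = E/B.
v = (8.16×10^6) / (0.583) = 1.40×10^7 m/s.

v ≈ 14000 km/s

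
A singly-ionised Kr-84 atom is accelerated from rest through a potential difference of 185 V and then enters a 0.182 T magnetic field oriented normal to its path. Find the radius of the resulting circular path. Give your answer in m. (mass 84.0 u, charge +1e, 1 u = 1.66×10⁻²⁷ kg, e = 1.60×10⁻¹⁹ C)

r ≈ 0.0987 m

The kinetic energy gained is K = qV = (1×1.60×10^-19)(185) = 2.96×10^-17 J.
v = √(2K/m) = 2.06×10^4 m/s.
r = mv/(qB) = (1.39×10^-25)(2.06×10^4) / [(1×1.60×10^-19)(0.182)] = 0.0987 m.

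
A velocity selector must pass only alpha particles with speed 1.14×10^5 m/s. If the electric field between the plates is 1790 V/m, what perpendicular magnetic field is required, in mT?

B ≈ 15.7 mT

qE = qvB ⇒ B = E/v = (1790) / (1.14×10^5) = 0.0157 T.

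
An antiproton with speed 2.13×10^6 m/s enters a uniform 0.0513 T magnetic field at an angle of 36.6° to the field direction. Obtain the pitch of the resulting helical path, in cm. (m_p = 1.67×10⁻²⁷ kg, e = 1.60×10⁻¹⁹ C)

The velocity component along B is v∥ = v cos36.6° = 1.71×10^6 m/s.
The cyclotron period T = 2πm/(qB) = 1.28×10^-6 s is set by m, q, B alone.
Pitch = v∥·T = (1.71×10^6)(1.28×10^-6) = 2.19 m.

pitch ≈ 219 cm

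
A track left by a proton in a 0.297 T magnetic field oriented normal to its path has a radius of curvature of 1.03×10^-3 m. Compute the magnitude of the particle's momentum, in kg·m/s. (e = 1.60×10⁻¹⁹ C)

p ≈ 4.89×10^-23 kg·m/s

Since qvB = mv²/r, the momentum p = mv = qBr.
p = (1×1.60×10^-19)(0.297)(1.03×10^-3) = 4.89×10^-23 kg·m/s.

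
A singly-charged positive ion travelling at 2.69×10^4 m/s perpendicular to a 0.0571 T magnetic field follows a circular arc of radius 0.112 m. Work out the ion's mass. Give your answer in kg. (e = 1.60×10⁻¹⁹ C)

m ≈ 3.80×10^-26 kg

qvB = mv²/r ⇒ m = qBr/v.
m = (1×1.60×10^-19)(0.0571)(0.112) / (2.69×10^4) = 3.80×10^-26 kg.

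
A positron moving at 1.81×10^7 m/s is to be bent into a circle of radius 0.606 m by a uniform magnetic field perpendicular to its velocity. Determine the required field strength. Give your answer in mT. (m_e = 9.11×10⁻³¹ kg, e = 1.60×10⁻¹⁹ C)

qvB = mv²/r gives B = mv/(qr).
B = (9.11×10^-31)(1.81×10^7) / [(1×1.60×10^-19)(0.606)] = 1.70×10^-4 T.

B ≈ 0.170 mT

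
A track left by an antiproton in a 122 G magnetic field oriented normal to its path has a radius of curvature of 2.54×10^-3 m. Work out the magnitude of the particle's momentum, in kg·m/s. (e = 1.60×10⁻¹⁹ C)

p ≈ 4.96×10^-24 kg·m/s

Since qvB = mv²/r, the momentum p = mv = qBr.
p = (1×1.60×10^-19)(0.0122)(2.54×10^-3) = 4.96×10^-24 kg·m/s.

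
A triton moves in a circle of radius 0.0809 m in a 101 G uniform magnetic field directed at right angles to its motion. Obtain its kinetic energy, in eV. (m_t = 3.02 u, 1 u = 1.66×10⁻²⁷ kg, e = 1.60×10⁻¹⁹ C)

v = qBr/m = (1×1.60×10^-19)(0.0101)(0.0809) / (5.01×10^-27) = 2.61×10^4 m/s.
K = ½mv² = 0.5·(5.01×10^-27)·(2.61×10^4)² = 1.70×10^-18 J = 10.7 eV.

K ≈ 10.7 eV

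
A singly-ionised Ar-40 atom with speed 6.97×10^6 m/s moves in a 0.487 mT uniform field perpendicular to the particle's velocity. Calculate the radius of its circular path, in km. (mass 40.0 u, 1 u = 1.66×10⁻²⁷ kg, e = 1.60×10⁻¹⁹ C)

The magnetic force provides the centripetal force: qvB = mv²/r, so r = mv/(qB).
r = (6.64×10^-26 kg)(6.97×10^6 m/s) / [(1×1.60×10^-19 C)(4.87×10^-4 T)] = 5940 m.

r ≈ 5.94 km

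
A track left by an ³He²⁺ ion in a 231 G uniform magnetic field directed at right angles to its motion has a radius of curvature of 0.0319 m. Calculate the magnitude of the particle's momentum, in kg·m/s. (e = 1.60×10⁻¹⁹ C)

Since qvB = mv²/r, the momentum p = mv = qBr.
p = (2×1.60×10^-19)(0.0231)(0.0319) = 2.36×10^-22 kg·m/s.

p ≈ 2.36×10^-22 kg·m/s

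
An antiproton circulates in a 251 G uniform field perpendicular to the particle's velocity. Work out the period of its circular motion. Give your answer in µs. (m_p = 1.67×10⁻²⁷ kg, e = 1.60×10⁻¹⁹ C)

The cyclotron period is independent of speed: T = 2πm/(qB).
T = 2π(1.67×10^-27) / [(1×1.60×10^-19)(0.0251)] = 2.61×10^-6 s.

T ≈ 2.61 µs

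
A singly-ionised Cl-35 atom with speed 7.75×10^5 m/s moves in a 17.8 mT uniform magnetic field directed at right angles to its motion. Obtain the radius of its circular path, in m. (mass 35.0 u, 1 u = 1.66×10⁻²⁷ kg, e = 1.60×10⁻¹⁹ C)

The magnetic force provides the centripetal force: qvB = mv²/r, so r = mv/(qB).
r = (5.81×10^-26 kg)(7.75×10^5 m/s) / [(1×1.60×10^-19 C)(0.0178 T)] = 15.8 m.

r ≈ 15.8 m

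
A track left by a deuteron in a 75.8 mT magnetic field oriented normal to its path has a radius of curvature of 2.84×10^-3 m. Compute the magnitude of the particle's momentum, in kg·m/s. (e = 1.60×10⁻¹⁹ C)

p ≈ 3.44×10^-23 kg·m/s

Since qvB = mv²/r, the momentum p = mv = qBr.
p = (1×1.60×10^-19)(0.0758)(2.84×10^-3) = 3.44×10^-23 kg·m/s.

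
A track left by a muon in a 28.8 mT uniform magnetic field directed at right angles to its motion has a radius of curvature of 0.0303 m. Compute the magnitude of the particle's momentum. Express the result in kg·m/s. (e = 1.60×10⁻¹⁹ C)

Since qvB = mv²/r, the momentum p = mv = qBr.
p = (1×1.60×10^-19)(0.0288)(0.0303) = 1.40×10^-22 kg·m/s.

p ≈ 1.40×10^-22 kg·m/s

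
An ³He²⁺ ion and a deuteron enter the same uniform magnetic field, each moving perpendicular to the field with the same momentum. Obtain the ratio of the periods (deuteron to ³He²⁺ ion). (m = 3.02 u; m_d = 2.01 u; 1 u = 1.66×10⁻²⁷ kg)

ratio ≈ 1.33

T = 2πm/(qB) is independent of speed, so T₂/T₁ = (m₂/q₂)/(m₁/q₁).
T_{deuteron}/T_{³He²⁺ ion} = (3.34×10^-27/1e) / (5.01×10^-27/2e) = 1.33.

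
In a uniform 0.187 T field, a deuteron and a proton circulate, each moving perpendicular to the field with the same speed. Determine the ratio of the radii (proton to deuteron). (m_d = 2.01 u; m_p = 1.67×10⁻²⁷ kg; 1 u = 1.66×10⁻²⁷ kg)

ratio ≈ 0.501

r = mv/(qB) ⇒ at equal v, r ∝ m/q.
r_{proton}/r_{deuteron} = 0.501.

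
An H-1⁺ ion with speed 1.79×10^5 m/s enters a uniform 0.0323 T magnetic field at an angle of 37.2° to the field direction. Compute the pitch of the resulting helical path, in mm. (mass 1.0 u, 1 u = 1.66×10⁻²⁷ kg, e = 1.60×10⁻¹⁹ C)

pitch ≈ 288 mm

The velocity component along B is v∥ = v cos37.2° = 1.43×10^5 m/s.
The cyclotron period T = 2πm/(qB) = 2.02×10^-6 s is set by m, q, B alone.
Pitch = v∥·T = (1.43×10^5)(2.02×10^-6) = 0.288 m.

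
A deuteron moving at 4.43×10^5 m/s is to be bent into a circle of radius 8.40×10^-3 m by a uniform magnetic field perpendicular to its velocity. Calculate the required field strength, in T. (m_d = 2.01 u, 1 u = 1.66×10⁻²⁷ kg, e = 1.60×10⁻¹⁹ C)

B ≈ 1.10 T

qvB = mv²/r gives B = mv/(qr).
B = (3.34×10^-27)(4.43×10^5) / [(1×1.60×10^-19)(8.40×10^-3)] = 1.10 T.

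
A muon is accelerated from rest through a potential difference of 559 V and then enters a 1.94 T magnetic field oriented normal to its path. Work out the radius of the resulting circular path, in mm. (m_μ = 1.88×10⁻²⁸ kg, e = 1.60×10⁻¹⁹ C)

r ≈ 0.591 mm

The kinetic energy gained is K = qV = (1×1.60×10^-19)(559) = 8.94×10^-17 J.
v = √(2K/m) = 9.75×10^5 m/s.
r = mv/(qB) = (1.88×10^-28)(9.75×10^5) / [(1×1.60×10^-19)(1.94)] = 5.91×10^-4 m.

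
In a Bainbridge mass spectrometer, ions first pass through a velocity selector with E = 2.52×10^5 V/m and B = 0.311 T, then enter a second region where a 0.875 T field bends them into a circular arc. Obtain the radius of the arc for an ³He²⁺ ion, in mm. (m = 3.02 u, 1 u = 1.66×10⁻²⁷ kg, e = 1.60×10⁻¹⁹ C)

r ≈ 14.5 mm

The selector passes v = E/B = 2.52×10^5/0.311 = 8.10×10^5 m/s.
In the deflection region, r = mv/(qB₂) = (5.01×10^-27)(8.10×10^5) / [(2×1.60×10^-19)(0.875)] = 0.0145 m.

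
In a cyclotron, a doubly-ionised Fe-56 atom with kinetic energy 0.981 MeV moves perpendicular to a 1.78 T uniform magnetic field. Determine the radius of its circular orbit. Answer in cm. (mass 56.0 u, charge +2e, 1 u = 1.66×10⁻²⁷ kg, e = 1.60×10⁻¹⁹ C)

Convert the energy: K = 0.981 MeV = 1.57×10^-13 J.
v = √(2K/m) = √(2·1.57×10^-13/9.30×10^-26) = 1.84×10^6 m/s.
r = mv/(qB) = (9.30×10^-26)(1.84×10^6) / [(2×1.60×10^-19)(1.78)] = 0.300 m.

r ≈ 30.0 cm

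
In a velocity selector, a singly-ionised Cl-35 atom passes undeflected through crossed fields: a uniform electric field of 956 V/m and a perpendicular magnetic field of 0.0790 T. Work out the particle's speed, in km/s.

v ≈ 12.1 km/s

For zero net force, qE = qvB, so v = E/B.
v = (956) / (0.0790) = 1.21×10^4 m/s.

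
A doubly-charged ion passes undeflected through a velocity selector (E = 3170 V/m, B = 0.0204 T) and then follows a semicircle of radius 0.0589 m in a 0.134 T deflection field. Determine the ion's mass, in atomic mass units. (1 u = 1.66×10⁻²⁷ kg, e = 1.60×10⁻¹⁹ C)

v = E/B₁ = 1.55×10^5 m/s.
From r = mv/(qB₂), m = qB₂r/v = (2×1.60×10^-19)(0.134)(0.0589) / (1.55×10^5) = 1.63×10^-26 kg.
In atomic mass units: m = 1.63×10^-26 / 1.66×10^-27 = 9.79 u.

m ≈ 9.79 u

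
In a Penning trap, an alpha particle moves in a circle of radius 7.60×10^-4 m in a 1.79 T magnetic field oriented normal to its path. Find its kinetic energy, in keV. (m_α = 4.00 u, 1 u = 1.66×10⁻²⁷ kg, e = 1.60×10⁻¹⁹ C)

v = qBr/m = (2×1.60×10^-19)(1.79)(7.60×10^-4) / (6.64×10^-27) = 6.56×10^4 m/s.
K = ½mv² = 0.5·(6.64×10^-27)·(6.56×10^4)² = 1.43×10^-17 J = 0.0892 keV.

K ≈ 0.0892 keV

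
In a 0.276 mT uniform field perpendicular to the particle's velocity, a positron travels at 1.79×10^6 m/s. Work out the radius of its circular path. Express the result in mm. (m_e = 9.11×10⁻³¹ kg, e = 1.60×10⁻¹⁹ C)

The magnetic force provides the centripetal force: qvB = mv²/r, so r = mv/(qB).
r = (9.11×10^-31 kg)(1.79×10^6 m/s) / [(1×1.60×10^-19 C)(2.76×10^-4 T)] = 0.0369 m.

r ≈ 36.9 mm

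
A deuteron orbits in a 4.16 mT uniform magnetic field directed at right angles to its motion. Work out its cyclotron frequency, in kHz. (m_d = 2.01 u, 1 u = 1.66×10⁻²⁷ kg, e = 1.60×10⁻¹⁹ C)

f ≈ 31.7 kHz

f = qB/(2πm) = (1×1.60×10^-19)(4.16×10^-3) / [2π(3.34×10^-27)] = 3.17×10^4 Hz.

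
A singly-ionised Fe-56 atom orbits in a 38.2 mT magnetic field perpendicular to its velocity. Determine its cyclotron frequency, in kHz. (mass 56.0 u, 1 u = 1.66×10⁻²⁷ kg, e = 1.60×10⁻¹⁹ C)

f = qB/(2πm) = (1×1.60×10^-19)(0.0382) / [2π(9.30×10^-26)] = 1.05×10^4 Hz.

f ≈ 10.5 kHz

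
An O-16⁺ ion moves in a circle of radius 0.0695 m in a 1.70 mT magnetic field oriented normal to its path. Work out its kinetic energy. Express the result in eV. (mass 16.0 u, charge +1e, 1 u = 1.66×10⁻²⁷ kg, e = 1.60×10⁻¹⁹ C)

v = qBr/m = (1×1.60×10^-19)(1.70×10^-3)(0.0695) / (2.66×10^-26) = 712 m/s.
K = ½mv² = 0.5·(2.66×10^-26)·(712)² = 6.73×10^-21 J = 0.0420 eV.

K ≈ 0.0420 eV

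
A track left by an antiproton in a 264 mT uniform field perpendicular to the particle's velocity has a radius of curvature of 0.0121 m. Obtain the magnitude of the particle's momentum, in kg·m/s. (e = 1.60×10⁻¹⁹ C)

Since qvB = mv²/r, the momentum p = mv = qBr.
p = (1×1.60×10^-19)(0.264)(0.0121) = 5.11×10^-22 kg·m/s.

p ≈ 5.11×10^-22 kg·m/s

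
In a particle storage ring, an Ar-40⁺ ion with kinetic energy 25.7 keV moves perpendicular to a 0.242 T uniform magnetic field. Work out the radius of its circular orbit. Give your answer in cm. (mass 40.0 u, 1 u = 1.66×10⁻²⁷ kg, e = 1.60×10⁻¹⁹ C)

Convert the energy: K = 25.7 keV = 4.11×10^-15 J.
v = √(2K/m) = √(2·4.11×10^-15/6.64×10^-26) = 3.52×10^5 m/s.
r = mv/(qB) = (6.64×10^-26)(3.52×10^5) / [(1×1.60×10^-19)(0.242)] = 0.604 m.

r ≈ 60.4 cm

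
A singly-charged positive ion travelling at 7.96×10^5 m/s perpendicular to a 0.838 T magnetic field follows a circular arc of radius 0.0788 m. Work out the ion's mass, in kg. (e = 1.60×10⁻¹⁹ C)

m ≈ 1.33×10^-26 kg

qvB = mv²/r ⇒ m = qBr/v.
m = (1×1.60×10^-19)(0.838)(0.0788) / (7.96×10^5) = 1.33×10^-26 kg.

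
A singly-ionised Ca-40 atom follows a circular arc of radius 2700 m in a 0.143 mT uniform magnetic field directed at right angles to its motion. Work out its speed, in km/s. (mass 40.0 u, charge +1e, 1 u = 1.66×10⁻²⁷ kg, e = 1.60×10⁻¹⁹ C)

v ≈ 930 km/s

From qvB = mv²/r, v = qBr/m.
v = (1×1.60×10^-19)(1.43×10^-4)(2700) / (6.64×10^-26) = 9.30×10^5 m/s.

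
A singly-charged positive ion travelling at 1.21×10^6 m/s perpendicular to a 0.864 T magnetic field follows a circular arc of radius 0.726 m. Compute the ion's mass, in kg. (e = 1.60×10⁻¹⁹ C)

qvB = mv²/r ⇒ m = qBr/v.
m = (1×1.60×10^-19)(0.864)(0.726) / (1.21×10^6) = 8.29×10^-26 kg.

m ≈ 8.29×10^-26 kg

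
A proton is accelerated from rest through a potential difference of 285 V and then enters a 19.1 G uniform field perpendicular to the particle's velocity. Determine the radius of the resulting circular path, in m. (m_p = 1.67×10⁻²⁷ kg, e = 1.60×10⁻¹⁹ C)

r ≈ 1.28 m

The kinetic energy gained is K = qV = (1×1.60×10^-19)(285) = 4.56×10^-17 J.
v = √(2K/m) = 2.34×10^5 m/s.
r = mv/(qB) = (1.67×10^-27)(2.34×10^5) / [(1×1.60×10^-19)(1.91×10^-3)] = 1.28 m.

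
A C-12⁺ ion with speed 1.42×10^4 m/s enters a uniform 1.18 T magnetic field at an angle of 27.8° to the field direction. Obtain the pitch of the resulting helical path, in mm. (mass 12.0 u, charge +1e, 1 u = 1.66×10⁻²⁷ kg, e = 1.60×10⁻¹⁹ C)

pitch ≈ 8.33 mm

The velocity component along B is v∥ = v cos27.8° = 1.26×10^4 m/s.
The cyclotron period T = 2πm/(qB) = 6.63×10^-7 s is set by m, q, B alone.
Pitch = v∥·T = (1.26×10^4)(6.63×10^-7) = 8.33×10^-3 m.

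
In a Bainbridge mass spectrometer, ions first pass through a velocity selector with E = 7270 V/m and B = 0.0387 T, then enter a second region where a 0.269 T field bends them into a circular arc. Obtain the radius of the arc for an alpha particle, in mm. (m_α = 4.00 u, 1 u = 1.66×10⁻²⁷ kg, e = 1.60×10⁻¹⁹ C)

r ≈ 14.5 mm

The selector passes v = E/B = 7270/0.0387 = 1.88×10^5 m/s.
In the deflection region, r = mv/(qB₂) = (6.64×10^-27)(1.88×10^5) / [(2×1.60×10^-19)(0.269)] = 0.0145 m.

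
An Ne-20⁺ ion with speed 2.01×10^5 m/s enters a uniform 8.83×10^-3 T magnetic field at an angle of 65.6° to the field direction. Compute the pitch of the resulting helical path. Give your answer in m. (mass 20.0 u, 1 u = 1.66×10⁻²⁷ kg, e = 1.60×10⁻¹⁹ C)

The velocity component along B is v∥ = v cos65.6° = 8.30×10^4 m/s.
The cyclotron period T = 2πm/(qB) = 1.48×10^-4 s is set by m, q, B alone.
Pitch = v∥·T = (8.30×10^4)(1.48×10^-4) = 12.3 m.

pitch ≈ 12.3 m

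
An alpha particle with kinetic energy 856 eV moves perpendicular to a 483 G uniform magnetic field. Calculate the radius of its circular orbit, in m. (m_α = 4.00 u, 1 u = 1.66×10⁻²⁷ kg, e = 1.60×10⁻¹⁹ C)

Convert the energy: K = 856 eV = 1.37×10^-16 J.
v = √(2K/m) = √(2·1.37×10^-16/6.64×10^-27) = 2.03×10^5 m/s.
r = mv/(qB) = (6.64×10^-27)(2.03×10^5) / [(2×1.60×10^-19)(0.0483)] = 0.0873 m.

r ≈ 0.0873 m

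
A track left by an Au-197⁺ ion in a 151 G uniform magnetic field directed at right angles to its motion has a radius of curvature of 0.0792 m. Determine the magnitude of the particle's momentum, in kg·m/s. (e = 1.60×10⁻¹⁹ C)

Since qvB = mv²/r, the momentum p = mv = qBr.
p = (1×1.60×10^-19)(0.0151)(0.0792) = 1.91×10^-22 kg·m/s.

p ≈ 1.91×10^-22 kg·m/s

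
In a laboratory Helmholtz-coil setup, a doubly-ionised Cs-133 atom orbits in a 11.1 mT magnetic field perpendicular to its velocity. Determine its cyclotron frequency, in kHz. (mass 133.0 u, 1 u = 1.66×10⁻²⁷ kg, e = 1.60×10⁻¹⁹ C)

f ≈ 2.56 kHz

f = qB/(2πm) = (2×1.60×10^-19)(0.0111) / [2π(2.21×10^-25)] = 2560 Hz.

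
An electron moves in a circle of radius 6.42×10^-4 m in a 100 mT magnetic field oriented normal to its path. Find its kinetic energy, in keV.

K ≈ 0.362 keV

v = qBr/m = (1×1.60×10^-19)(0.100)(6.42×10^-4) / (9.11×10^-31) = 1.13×10^7 m/s.
K = ½mv² = 0.5·(9.11×10^-31)·(1.13×10^7)² = 5.79×10^-17 J = 0.362 keV.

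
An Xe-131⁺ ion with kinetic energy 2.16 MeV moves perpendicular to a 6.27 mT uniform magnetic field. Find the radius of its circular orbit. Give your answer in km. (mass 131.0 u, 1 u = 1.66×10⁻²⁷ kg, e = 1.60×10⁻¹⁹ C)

Convert the energy: K = 2.16 MeV = 3.46×10^-13 J.
v = √(2K/m) = √(2·3.46×10^-13/2.17×10^-25) = 1.78×10^6 m/s.
r = mv/(qB) = (2.17×10^-25)(1.78×10^6) / [(1×1.60×10^-19)(6.27×10^-3)] = 386 m.

r ≈ 0.386 km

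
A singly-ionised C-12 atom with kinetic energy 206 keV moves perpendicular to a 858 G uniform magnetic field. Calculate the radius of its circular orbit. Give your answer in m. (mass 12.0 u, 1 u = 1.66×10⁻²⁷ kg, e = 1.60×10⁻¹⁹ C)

r ≈ 2.64 m

Convert the energy: K = 206 keV = 3.30×10^-14 J.
v = √(2K/m) = √(2·3.30×10^-14/1.99×10^-26) = 1.82×10^6 m/s.
r = mv/(qB) = (1.99×10^-26)(1.82×10^6) / [(1×1.60×10^-19)(0.0858)] = 2.64 m.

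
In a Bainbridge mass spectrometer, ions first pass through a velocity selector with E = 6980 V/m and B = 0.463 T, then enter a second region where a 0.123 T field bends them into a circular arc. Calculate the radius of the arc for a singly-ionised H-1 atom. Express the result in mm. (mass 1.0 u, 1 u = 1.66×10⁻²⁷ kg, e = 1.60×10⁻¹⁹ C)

r ≈ 1.27 mm

The selector passes v = E/B = 6980/0.463 = 1.51×10^4 m/s.
In the deflection region, r = mv/(qB₂) = (1.66×10^-27)(1.51×10^4) / [(1×1.60×10^-19)(0.123)] = 1.27×10^-3 m.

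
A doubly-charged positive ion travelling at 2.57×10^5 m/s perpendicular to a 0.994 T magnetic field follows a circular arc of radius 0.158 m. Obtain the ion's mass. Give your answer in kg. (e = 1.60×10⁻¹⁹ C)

m ≈ 1.96×10^-25 kg

qvB = mv²/r ⇒ m = qBr/v.
m = (2×1.60×10^-19)(0.994)(0.158) / (2.57×10^5) = 1.96×10^-25 kg.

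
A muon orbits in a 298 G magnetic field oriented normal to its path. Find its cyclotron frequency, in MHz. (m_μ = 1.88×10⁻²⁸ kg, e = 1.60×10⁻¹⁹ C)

f = qB/(2πm) = (1×1.60×10^-19)(0.0298) / [2π(1.88×10^-28)] = 4.04×10^6 Hz.

f ≈ 4.04 MHz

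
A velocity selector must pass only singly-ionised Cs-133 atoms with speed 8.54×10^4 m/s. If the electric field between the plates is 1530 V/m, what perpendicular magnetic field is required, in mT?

qE = qvB ⇒ B = E/v = (1530) / (8.54×10^4) = 0.0179 T.

B ≈ 17.9 mT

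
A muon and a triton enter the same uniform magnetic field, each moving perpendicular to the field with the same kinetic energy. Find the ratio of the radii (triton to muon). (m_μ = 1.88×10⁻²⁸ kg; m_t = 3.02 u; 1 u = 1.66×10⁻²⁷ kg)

r = √(2mK)/(qB) ⇒ at equal K, r ∝ √m/q.
r_{triton}/r_{muon} = 5.16.

ratio ≈ 5.16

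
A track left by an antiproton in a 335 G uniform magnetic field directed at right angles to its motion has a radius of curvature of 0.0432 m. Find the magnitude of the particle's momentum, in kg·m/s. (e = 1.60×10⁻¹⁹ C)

p ≈ 2.32×10^-22 kg·m/s

Since qvB = mv²/r, the momentum p = mv = qBr.
p = (1×1.60×10^-19)(0.0335)(0.0432) = 2.32×10^-22 kg·m/s.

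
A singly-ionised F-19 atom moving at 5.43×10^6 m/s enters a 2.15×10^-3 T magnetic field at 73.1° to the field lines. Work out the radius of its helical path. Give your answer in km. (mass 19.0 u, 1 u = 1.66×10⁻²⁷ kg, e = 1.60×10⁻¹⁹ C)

r ≈ 0.476 km

Only the perpendicular component v⊥ = v sin73.1° = 5.20×10^6 m/s is bent by the field.
r = m v⊥ /(qB) = (3.15×10^-26)(5.20×10^6) / [(1×1.60×10^-19)(2.15×10^-3)] = 476 m.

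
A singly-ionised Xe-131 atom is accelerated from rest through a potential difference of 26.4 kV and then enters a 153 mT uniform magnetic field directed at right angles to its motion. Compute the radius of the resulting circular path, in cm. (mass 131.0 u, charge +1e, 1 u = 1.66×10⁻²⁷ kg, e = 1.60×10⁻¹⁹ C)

The kinetic energy gained is K = qV = (1×1.60×10^-19)(2.64×10^4) = 4.22×10^-15 J.
v = √(2K/m) = 1.97×10^5 m/s.
r = mv/(qB) = (2.17×10^-25)(1.97×10^5) / [(1×1.60×10^-19)(0.153)] = 1.75 m.

r ≈ 175 cm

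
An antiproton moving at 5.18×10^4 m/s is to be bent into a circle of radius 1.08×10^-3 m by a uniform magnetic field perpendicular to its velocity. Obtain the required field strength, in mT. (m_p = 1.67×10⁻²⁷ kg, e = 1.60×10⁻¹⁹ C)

B ≈ 501 mT

qvB = mv²/r gives B = mv/(qr).
B = (1.67×10^-27)(5.18×10^4) / [(1×1.60×10^-19)(1.08×10^-3)] = 0.501 T.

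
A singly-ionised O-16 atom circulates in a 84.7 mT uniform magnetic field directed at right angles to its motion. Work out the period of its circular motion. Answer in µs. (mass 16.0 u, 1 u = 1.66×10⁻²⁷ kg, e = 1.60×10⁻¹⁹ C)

The cyclotron period is independent of speed: T = 2πm/(qB).
T = 2π(2.66×10^-26) / [(1×1.60×10^-19)(0.0847)] = 1.23×10^-5 s.

T ≈ 12.3 µs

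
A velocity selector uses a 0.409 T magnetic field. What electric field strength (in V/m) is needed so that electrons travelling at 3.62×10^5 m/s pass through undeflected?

E ≈ 1.48×10^5 V/m

qE = qvB ⇒ E = vB = (3.62×10^5)(0.409) = 1.48×10^5 V/m.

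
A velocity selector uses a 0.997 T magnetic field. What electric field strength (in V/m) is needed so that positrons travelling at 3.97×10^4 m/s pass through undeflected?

E ≈ 3.96×10^4 V/m

qE = qvB ⇒ E = vB = (3.97×10^4)(0.997) = 3.96×10^4 V/m.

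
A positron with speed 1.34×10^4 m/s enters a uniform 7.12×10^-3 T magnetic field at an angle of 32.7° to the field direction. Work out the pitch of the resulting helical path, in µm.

The velocity component along B is v∥ = v cos32.7° = 1.13×10^4 m/s.
The cyclotron period T = 2πm/(qB) = 5.02×10^-9 s is set by m, q, B alone.
Pitch = v∥·T = (1.13×10^4)(5.02×10^-9) = 5.67×10^-5 m.

pitch ≈ 56.7 µm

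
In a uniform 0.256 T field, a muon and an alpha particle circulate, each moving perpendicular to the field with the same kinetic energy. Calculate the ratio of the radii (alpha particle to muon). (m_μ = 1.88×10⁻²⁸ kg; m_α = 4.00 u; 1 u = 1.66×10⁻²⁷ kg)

r = √(2mK)/(qB) ⇒ at equal K, r ∝ √m/q.
r_{alpha particle}/r_{muon} = 2.97.

ratio ≈ 2.97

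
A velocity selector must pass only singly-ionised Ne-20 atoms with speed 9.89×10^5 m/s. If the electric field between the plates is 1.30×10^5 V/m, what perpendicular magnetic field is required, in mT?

B ≈ 131 mT

qE = qvB ⇒ B = E/v = (1.30×10^5) / (9.89×10^5) = 0.131 T.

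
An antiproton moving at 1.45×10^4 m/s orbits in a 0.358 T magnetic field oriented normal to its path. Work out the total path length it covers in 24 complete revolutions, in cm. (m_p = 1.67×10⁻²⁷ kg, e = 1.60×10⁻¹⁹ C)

r = mv/(qB) = 4.23×10^-4 m, so one revolution covers 2πr = 2.66×10^-3 m.
In 24 revolutions: L = 24·2πr = 0.0637 m.

L ≈ 6.37 cm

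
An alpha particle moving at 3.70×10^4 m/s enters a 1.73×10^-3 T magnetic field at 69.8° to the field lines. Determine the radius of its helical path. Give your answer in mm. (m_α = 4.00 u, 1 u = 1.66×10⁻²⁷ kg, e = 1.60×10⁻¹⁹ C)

r ≈ 416 mm

Only the perpendicular component v⊥ = v sin69.8° = 3.47×10^4 m/s is bent by the field.
r = m v⊥ /(qB) = (6.64×10^-27)(3.47×10^4) / [(2×1.60×10^-19)(1.73×10^-3)] = 0.416 m.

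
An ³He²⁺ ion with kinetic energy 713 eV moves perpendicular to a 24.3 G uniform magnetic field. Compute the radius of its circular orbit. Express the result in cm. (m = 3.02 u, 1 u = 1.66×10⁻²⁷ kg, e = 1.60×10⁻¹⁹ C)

Convert the energy: K = 713 eV = 1.14×10^-16 J.
v = √(2K/m) = √(2·1.14×10^-16/5.01×10^-27) = 2.13×10^5 m/s.
r = mv/(qB) = (5.01×10^-27)(2.13×10^5) / [(2×1.60×10^-19)(2.43×10^-3)] = 1.38 m.

r ≈ 138 cm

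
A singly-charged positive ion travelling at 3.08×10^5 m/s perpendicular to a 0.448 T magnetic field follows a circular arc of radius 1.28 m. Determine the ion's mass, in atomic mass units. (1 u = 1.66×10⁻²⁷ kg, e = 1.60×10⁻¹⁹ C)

m ≈ 179 u

qvB = mv²/r ⇒ m = qBr/v.
m = (1×1.60×10^-19)(0.448)(1.28) / (3.08×10^5) = 2.98×10^-25 kg = 179 u.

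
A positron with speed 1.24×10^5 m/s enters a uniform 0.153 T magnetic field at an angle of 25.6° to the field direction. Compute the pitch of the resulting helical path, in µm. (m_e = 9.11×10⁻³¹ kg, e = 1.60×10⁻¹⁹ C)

The velocity component along B is v∥ = v cos25.6° = 1.12×10^5 m/s.
The cyclotron period T = 2πm/(qB) = 2.34×10^-10 s is set by m, q, B alone.
Pitch = v∥·T = (1.12×10^5)(2.34×10^-10) = 2.61×10^-5 m.

pitch ≈ 26.1 µm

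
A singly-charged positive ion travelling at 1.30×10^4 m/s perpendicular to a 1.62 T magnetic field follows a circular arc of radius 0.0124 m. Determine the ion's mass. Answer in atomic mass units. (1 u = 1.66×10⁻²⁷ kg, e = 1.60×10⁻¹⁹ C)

m ≈ 149 u

qvB = mv²/r ⇒ m = qBr/v.
m = (1×1.60×10^-19)(1.62)(0.0124) / (1.30×10^4) = 2.47×10^-25 kg = 149 u.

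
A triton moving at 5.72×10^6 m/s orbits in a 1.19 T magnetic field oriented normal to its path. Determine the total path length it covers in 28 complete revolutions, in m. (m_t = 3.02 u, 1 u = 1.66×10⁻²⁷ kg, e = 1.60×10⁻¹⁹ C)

L ≈ 26.5 m

r = mv/(qB) = 0.151 m, so one revolution covers 2πr = 0.946 m.
In 28 revolutions: L = 28·2πr = 26.5 m.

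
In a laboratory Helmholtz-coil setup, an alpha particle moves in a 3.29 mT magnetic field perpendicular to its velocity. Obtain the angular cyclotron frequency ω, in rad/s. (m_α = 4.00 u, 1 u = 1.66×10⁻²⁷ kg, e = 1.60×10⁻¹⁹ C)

ω ≈ 1.59×10^5 rad/s

ω = qB/m = (2×1.60×10^-19)(3.29×10^-3) / (6.64×10^-27) = 1.59×10^5 rad/s.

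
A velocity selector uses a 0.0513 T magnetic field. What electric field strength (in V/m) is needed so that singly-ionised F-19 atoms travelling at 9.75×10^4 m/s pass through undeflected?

E ≈ 5000 V/m

qE = qvB ⇒ E = vB = (9.75×10^4)(0.0513) = 5000 V/m.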